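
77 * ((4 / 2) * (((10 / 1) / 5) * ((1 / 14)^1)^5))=11 / 19208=0.00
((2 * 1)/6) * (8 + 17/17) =3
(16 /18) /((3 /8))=64 /27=2.37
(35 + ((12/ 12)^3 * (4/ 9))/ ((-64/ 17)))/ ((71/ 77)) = 37.83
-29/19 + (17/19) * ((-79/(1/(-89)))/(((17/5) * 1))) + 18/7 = 246224/133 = 1851.31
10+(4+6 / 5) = 76 / 5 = 15.20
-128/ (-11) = 128/ 11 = 11.64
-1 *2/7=-0.29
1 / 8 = 0.12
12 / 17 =0.71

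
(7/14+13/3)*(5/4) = 145/24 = 6.04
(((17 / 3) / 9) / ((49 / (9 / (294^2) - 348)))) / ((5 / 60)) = -53.66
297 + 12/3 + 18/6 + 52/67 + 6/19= 388382/1273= 305.09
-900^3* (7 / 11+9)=-77274000000 / 11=-7024909090.91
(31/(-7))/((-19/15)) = 465/133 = 3.50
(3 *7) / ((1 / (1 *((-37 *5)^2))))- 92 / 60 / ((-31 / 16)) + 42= 334227023 / 465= 718767.79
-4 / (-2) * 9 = 18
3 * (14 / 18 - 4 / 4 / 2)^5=3125 / 629856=0.00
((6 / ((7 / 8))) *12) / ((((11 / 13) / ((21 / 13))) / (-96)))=-15080.73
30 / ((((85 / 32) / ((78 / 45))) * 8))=208 / 85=2.45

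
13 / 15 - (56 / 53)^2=-10523 / 42135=-0.25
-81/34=-2.38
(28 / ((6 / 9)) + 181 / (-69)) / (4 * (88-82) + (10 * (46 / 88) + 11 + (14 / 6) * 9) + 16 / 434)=12970958 / 20180775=0.64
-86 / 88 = -43 / 44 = -0.98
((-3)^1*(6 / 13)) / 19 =-0.07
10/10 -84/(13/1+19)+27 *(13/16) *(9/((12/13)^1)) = 13585/64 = 212.27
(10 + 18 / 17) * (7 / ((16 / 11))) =3619 / 68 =53.22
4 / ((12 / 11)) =11 / 3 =3.67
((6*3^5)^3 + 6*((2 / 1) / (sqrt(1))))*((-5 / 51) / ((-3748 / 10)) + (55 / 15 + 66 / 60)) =1176710706113688 / 79645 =14774445428.01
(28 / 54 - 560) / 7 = -2158 / 27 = -79.93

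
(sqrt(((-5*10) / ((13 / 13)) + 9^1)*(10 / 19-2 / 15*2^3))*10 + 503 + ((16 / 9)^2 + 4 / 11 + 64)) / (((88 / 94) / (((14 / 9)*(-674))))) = -56360848201 / 88209-221746*sqrt(1799490) / 5643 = -691660.02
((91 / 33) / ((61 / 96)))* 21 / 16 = 3822 / 671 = 5.70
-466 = -466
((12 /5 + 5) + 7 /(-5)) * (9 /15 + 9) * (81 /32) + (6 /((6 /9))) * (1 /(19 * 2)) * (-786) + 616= 54686 /95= 575.64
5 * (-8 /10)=-4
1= 1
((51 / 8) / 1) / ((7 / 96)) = 612 / 7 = 87.43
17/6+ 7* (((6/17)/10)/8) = 5843/2040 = 2.86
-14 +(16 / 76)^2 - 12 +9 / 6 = -17657 / 722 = -24.46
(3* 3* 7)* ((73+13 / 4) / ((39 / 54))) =172935 / 26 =6651.35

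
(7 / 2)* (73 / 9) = 511 / 18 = 28.39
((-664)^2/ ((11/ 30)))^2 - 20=174950354531980/ 121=1445870698611.40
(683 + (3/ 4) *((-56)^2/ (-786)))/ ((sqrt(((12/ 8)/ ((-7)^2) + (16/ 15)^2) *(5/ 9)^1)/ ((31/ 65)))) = 173975193 *sqrt(257630)/ 219371945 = 402.54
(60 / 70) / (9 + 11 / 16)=96 / 1085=0.09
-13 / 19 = -0.68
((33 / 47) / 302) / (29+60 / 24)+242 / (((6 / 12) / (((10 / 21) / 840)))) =0.27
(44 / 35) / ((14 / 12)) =264 / 245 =1.08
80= 80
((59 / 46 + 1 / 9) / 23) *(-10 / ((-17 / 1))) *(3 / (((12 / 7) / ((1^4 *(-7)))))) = -141365 / 323748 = -0.44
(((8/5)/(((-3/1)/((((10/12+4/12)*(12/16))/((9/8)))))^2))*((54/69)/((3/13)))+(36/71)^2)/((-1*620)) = -706408/704353725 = -0.00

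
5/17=0.29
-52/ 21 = -2.48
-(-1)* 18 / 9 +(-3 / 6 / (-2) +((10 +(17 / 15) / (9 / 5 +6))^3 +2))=6717012233 / 6406452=1048.48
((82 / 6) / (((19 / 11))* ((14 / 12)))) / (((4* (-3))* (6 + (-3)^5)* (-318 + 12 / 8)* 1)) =-451 / 59858379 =-0.00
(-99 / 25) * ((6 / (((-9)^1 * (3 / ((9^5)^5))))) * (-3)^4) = 1279294214066881313188583718 / 25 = 51171768562675252527543350.00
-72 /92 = -18 /23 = -0.78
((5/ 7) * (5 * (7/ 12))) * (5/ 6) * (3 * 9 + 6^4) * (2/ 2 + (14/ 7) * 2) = 11484.38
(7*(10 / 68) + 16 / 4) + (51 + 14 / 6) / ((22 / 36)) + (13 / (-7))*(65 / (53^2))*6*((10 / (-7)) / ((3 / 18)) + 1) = 91547217 / 971278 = 94.25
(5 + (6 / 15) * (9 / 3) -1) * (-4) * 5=-104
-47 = -47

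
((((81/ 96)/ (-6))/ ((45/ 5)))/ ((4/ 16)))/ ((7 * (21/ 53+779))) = -53/ 4626496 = -0.00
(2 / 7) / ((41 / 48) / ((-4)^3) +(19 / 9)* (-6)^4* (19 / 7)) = 6144 / 159694561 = 0.00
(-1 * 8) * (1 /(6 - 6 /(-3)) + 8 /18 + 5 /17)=-1057 /153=-6.91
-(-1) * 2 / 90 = 1 / 45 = 0.02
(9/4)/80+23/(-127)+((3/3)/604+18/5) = 3.45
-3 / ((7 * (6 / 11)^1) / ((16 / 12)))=-22 / 21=-1.05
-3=-3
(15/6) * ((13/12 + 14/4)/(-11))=-25/24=-1.04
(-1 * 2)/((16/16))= -2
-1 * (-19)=19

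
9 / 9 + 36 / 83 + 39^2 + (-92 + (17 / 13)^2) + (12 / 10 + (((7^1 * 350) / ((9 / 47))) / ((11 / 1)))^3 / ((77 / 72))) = 122382409164487784207 / 83174569335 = 1471392159.20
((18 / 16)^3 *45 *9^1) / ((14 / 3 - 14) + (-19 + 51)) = 885735 / 34816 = 25.44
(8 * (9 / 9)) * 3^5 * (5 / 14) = 4860 / 7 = 694.29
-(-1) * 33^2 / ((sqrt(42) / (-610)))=-110715 * sqrt(42) / 7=-102502.17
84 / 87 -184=-5308 / 29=-183.03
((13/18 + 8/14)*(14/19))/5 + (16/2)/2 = 3583/855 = 4.19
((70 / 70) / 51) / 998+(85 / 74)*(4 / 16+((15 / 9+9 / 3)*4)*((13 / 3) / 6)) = 1069325897 / 67796136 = 15.77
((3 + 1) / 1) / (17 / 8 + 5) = 32 / 57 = 0.56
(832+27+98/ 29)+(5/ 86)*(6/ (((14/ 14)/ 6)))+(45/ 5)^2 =1179004/ 1247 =945.47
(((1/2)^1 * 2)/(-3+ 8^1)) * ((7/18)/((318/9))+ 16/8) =1279/3180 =0.40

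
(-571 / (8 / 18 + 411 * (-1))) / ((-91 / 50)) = -51390 / 67249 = -0.76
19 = 19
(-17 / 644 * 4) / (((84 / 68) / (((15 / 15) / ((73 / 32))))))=-9248 / 246813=-0.04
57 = 57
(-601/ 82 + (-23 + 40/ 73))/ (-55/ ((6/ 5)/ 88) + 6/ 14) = 3743691/ 506960326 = 0.01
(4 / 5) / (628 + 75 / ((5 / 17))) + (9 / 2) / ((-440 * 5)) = -4427 / 3885200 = -0.00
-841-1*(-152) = -689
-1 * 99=-99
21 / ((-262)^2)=21 / 68644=0.00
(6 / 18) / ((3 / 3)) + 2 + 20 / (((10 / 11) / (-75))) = -4943 / 3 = -1647.67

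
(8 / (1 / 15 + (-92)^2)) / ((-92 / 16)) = -480 / 2920103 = -0.00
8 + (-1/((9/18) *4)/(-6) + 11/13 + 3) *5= 4313/156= 27.65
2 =2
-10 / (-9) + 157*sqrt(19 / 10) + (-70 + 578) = 157*sqrt(190) / 10 + 4582 / 9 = 725.52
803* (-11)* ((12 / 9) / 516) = -8833 / 387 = -22.82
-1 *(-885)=885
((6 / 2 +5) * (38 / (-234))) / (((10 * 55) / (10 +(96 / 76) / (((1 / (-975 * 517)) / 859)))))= 8313608008 / 6435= 1291935.98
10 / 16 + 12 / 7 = 131 / 56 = 2.34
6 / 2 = 3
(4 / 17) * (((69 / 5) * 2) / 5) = 552 / 425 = 1.30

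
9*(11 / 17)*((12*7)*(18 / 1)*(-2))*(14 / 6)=-698544 / 17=-41090.82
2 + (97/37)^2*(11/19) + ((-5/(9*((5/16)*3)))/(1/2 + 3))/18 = 264125045/44244711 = 5.97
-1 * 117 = -117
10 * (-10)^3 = -10000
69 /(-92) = -3 /4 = -0.75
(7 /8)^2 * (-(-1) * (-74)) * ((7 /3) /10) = -12691 /960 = -13.22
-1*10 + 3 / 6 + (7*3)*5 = 191 / 2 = 95.50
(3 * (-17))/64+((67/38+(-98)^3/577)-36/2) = -1156440873/701632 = -1648.22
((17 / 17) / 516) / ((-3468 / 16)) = -1 / 111843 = -0.00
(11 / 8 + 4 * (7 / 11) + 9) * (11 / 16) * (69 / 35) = 78453 / 4480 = 17.51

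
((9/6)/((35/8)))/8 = 3/70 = 0.04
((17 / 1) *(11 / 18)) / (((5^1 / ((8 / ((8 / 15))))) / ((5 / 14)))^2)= 4675 / 392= 11.93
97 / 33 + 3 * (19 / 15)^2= 2132 / 275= 7.75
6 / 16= 0.38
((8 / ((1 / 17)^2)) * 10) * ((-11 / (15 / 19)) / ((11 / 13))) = -1142128 / 3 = -380709.33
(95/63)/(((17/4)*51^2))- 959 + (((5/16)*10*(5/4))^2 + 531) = -1177355102017/2852527104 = -412.74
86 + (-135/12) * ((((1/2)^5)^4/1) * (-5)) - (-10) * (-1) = 76.00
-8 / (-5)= 8 / 5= 1.60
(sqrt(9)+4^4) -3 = 256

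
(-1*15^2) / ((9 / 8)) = -200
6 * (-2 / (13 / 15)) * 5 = -69.23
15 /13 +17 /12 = 401 /156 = 2.57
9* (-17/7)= -21.86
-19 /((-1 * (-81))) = -19 /81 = -0.23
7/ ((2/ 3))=21/ 2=10.50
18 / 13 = 1.38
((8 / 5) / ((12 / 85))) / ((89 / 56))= 1904 / 267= 7.13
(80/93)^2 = 6400/8649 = 0.74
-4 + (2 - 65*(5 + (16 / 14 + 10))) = -7359 / 7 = -1051.29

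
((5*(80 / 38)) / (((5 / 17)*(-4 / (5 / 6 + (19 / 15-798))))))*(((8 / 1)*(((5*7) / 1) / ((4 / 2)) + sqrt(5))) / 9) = 360808*sqrt(5) / 57 + 6314140 / 57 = 124928.62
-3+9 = 6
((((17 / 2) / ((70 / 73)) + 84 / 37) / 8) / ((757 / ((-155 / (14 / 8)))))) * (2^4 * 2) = -5.21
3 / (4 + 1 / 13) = 39 / 53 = 0.74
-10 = -10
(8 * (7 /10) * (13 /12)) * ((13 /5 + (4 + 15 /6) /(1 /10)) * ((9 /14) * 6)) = 39546 /25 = 1581.84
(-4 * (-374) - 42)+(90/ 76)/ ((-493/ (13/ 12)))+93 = 115925797/ 74936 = 1547.00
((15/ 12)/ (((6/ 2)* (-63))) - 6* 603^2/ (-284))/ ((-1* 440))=-412332251/ 23617440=-17.46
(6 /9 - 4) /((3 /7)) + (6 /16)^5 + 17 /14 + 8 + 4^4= 531463117 /2064384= 257.44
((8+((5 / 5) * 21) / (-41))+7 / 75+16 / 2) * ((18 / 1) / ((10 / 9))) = 1293624 / 5125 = 252.41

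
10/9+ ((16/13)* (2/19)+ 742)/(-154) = -634687/171171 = -3.71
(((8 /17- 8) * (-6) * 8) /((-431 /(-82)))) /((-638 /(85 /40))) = -31488 /137489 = -0.23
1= 1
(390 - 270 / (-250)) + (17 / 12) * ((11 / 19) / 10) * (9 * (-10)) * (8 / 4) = 357501 / 950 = 376.32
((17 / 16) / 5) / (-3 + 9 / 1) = 17 / 480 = 0.04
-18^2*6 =-1944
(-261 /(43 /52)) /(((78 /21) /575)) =-2101050 /43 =-48861.63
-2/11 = -0.18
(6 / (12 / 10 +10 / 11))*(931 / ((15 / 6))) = 30723 / 29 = 1059.41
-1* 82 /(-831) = 82 /831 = 0.10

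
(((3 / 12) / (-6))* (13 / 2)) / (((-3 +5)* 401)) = -13 / 38496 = -0.00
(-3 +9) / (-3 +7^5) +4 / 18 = 16831 / 75618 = 0.22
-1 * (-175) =175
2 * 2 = 4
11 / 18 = 0.61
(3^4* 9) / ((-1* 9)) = -81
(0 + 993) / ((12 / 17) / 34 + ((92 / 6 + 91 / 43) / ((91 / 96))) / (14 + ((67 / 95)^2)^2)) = 1303127969161070871 / 1722823137231338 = 756.39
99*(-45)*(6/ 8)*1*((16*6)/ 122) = -160380/ 61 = -2629.18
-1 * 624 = -624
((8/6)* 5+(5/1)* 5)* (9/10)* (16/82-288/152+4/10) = -7593/205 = -37.04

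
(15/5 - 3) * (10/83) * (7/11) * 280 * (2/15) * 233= 0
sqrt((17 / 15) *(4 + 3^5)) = sqrt(62985) / 15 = 16.73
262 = 262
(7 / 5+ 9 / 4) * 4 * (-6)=-438 / 5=-87.60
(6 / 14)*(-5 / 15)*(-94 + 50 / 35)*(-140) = -12960 / 7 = -1851.43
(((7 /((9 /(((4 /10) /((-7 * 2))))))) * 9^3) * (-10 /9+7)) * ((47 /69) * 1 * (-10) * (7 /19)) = 104622 /437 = 239.41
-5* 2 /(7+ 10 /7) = -70 /59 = -1.19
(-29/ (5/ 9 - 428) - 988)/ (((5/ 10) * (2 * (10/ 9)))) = -6841035/ 7694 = -889.14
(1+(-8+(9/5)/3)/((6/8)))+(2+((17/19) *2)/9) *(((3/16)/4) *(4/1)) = -4819/570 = -8.45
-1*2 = -2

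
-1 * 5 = -5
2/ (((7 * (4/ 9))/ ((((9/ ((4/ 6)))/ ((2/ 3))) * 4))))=729/ 14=52.07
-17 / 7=-2.43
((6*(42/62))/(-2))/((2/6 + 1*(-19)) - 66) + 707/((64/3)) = 8356425/251968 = 33.16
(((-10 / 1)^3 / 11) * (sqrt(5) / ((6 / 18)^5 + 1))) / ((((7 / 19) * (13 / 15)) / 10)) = -173137500 * sqrt(5) / 61061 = -6340.34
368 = 368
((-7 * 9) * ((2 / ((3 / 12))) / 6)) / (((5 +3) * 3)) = -7 / 2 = -3.50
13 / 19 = 0.68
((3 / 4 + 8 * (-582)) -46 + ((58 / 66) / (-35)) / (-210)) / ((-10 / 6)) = 2820.75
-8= -8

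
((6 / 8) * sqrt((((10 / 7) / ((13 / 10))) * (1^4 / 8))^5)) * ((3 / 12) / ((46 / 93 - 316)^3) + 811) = 768283064854345453125 * sqrt(182) / 2436706853967699948544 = 4.25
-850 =-850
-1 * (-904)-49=855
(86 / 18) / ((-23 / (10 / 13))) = -430 / 2691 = -0.16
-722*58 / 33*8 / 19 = -17632 / 33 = -534.30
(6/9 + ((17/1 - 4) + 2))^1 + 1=50/3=16.67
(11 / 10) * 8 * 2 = 88 / 5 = 17.60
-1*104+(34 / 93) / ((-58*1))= -280505 / 2697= -104.01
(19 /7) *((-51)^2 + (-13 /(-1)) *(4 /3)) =149245 /21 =7106.90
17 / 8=2.12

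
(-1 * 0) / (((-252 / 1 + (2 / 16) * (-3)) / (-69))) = 0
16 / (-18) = -8 / 9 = -0.89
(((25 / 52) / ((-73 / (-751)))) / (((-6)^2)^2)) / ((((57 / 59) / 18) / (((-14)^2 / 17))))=54278525 / 66209832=0.82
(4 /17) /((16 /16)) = 4 /17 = 0.24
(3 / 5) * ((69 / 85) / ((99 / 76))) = 0.37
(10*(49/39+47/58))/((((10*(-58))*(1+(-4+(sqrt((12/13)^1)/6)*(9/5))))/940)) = 5493125*sqrt(39)/31683834+27465625/2437218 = 12.35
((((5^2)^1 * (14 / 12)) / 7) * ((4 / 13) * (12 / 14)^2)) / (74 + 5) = 600 / 50323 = 0.01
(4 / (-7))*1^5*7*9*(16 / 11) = -576 / 11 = -52.36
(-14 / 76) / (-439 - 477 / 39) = 13 / 31844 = 0.00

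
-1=-1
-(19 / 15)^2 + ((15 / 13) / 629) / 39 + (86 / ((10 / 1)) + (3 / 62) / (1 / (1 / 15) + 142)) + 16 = 23.00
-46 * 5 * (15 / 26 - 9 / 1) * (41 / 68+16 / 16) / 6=517.57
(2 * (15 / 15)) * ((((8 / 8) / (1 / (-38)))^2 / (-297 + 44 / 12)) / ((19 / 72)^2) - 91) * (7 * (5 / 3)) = -124502 / 33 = -3772.79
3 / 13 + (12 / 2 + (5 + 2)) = 172 / 13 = 13.23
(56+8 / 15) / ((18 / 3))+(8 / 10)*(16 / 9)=488 / 45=10.84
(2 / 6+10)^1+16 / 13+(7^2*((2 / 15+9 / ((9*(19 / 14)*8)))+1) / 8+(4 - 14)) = 358443 / 39520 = 9.07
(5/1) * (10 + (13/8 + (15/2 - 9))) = 405/8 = 50.62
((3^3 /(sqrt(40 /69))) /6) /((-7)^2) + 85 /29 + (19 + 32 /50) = 9 * sqrt(690) /1960 + 16364 /725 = 22.69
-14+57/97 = -1301/97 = -13.41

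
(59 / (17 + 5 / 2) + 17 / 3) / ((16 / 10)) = 5.43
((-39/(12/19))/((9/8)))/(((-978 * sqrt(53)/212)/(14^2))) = 320.33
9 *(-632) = -5688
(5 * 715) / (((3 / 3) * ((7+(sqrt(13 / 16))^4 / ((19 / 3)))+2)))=17388800 / 44283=392.67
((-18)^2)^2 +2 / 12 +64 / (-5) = 3148901 / 30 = 104963.37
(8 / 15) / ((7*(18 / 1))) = 0.00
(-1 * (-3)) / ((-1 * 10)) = -3 / 10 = -0.30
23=23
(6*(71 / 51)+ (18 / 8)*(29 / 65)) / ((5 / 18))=372213 / 11050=33.68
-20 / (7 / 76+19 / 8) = -608 / 75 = -8.11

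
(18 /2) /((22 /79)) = 711 /22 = 32.32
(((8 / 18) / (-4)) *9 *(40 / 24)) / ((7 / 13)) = -65 / 21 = -3.10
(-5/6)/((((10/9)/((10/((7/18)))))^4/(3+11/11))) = -2295825120/2401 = -956195.39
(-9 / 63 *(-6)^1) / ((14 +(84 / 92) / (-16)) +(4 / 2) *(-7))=-736 / 49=-15.02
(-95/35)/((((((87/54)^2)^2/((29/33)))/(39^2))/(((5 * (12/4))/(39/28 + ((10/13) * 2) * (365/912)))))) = -22479727551840/5590129523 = -4021.32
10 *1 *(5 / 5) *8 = 80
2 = 2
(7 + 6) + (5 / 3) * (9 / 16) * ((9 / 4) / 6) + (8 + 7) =3629 / 128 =28.35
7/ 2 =3.50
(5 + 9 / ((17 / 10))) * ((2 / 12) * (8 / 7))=100 / 51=1.96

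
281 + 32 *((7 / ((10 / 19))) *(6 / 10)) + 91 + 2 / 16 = 125497 / 200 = 627.48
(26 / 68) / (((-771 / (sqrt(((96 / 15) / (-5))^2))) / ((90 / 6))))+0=-208 / 21845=-0.01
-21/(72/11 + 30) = -77/134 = -0.57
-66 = -66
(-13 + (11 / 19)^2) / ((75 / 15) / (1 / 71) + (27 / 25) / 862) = -98526600 / 2761749997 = -0.04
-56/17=-3.29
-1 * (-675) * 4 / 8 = 675 / 2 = 337.50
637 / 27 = 23.59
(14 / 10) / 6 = 7 / 30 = 0.23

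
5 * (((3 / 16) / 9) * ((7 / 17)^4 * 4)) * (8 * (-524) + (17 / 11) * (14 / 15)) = -830076121 / 16537158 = -50.19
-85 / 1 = -85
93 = 93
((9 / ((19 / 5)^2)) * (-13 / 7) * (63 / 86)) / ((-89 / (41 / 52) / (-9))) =-747225 / 11052376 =-0.07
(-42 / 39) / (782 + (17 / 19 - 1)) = -133 / 96564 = -0.00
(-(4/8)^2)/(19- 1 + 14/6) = -3/244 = -0.01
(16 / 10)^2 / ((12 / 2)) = 32 / 75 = 0.43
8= 8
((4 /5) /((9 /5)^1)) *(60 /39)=80 /117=0.68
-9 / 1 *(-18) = 162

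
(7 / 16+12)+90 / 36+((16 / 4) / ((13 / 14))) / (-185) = 14.91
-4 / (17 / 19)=-76 / 17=-4.47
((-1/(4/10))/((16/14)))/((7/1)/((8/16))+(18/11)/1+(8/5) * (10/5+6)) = -1925/25024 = -0.08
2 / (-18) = -0.11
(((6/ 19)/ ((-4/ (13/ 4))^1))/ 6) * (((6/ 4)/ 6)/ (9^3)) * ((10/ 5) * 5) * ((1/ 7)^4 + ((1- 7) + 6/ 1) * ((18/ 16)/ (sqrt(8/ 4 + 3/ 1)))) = -0.00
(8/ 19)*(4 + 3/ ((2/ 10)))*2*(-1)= -16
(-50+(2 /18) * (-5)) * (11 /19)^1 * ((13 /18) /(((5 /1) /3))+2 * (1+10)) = -656.60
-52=-52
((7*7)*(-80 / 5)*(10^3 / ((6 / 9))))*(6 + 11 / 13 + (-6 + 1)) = -28224000 / 13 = -2171076.92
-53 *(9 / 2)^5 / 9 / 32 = -347733 / 1024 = -339.58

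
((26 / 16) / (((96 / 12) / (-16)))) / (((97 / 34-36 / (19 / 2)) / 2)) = 4199 / 605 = 6.94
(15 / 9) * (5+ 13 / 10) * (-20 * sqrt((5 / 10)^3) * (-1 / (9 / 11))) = 385 * sqrt(2) / 6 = 90.75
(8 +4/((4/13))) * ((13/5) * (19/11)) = 5187/55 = 94.31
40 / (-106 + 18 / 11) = -110 / 287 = -0.38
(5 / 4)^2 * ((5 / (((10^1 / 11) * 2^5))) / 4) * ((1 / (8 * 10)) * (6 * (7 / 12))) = 385 / 131072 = 0.00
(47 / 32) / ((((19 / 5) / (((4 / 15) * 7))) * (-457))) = -0.00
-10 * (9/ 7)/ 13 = -90/ 91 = -0.99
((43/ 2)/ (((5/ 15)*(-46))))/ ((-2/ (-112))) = -1806/ 23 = -78.52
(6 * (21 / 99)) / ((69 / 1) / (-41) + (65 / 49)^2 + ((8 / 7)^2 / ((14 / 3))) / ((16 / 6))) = 689087 / 98384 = 7.00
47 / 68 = 0.69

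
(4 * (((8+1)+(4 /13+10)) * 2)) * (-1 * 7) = -14056 /13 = -1081.23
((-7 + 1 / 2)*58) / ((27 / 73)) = -27521 / 27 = -1019.30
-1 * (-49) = 49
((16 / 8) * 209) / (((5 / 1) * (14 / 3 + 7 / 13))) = 16302 / 1015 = 16.06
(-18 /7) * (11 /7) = -198 /49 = -4.04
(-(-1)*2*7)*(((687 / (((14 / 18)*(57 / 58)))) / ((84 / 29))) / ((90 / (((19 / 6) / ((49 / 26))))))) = 2503657 / 30870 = 81.10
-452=-452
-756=-756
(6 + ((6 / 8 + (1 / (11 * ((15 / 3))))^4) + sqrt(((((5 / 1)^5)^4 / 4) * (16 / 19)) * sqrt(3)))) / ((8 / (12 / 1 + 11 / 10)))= 32365761149 / 2928200000 + 255859375 * sqrt(19) * 3^(1 / 4) / 152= 9656402.46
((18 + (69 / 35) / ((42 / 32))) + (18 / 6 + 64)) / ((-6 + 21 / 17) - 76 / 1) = -360281 / 336385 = -1.07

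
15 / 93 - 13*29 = -11682 / 31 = -376.84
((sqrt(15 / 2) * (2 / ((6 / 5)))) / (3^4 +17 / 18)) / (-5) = -3 * sqrt(30) / 1475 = -0.01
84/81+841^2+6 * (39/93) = 707284.55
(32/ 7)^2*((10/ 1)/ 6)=5120/ 147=34.83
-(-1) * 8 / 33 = 8 / 33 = 0.24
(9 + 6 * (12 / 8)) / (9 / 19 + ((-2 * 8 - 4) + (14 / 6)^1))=-513 / 490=-1.05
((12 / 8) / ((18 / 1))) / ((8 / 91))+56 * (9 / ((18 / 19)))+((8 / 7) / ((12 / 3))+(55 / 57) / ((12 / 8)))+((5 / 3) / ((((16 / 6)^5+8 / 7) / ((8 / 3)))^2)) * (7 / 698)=1193402888349824837 / 2235352121442720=533.88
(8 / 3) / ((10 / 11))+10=194 / 15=12.93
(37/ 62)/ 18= 37/ 1116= 0.03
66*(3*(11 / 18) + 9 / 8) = 781 / 4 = 195.25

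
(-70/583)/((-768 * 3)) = 35/671616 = 0.00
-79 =-79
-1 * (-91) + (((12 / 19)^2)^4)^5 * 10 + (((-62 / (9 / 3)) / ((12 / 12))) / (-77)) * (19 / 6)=89940664667972211191894586738439632030067186352044669732 / 979213230445533679718223602230045996084877775583342293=91.85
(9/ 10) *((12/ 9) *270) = 324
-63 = -63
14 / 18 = 7 / 9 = 0.78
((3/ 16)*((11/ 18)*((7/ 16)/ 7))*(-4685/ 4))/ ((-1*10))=10307/ 12288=0.84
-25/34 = -0.74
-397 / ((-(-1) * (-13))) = 397 / 13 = 30.54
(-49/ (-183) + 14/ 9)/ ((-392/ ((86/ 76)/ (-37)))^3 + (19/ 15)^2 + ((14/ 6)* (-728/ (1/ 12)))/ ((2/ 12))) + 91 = 209106668721096354942552/ 2297875480451586431647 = 91.00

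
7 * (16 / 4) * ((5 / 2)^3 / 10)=175 / 4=43.75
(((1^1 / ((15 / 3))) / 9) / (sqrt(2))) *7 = 7 *sqrt(2) / 90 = 0.11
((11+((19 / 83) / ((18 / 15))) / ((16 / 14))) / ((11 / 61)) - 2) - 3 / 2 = 2560445 / 43824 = 58.43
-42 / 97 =-0.43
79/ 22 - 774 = -16949/ 22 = -770.41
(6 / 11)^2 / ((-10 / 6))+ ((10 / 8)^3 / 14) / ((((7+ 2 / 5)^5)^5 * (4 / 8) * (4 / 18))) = -155158247925030427594166538976562013155244651 / 869173518468920450875865514121801156920818560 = -0.18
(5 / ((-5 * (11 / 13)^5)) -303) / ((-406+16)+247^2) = -49169746 / 9762750569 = -0.01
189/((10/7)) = 1323/10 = 132.30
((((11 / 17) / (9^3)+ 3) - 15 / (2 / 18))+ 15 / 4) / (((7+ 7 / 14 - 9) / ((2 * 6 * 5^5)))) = 39734781250 / 12393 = 3206227.81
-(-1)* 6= 6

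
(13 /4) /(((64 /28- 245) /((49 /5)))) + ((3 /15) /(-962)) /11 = -23595967 /179788180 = -0.13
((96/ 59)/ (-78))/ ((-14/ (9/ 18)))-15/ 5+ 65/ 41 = -311238/ 220129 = -1.41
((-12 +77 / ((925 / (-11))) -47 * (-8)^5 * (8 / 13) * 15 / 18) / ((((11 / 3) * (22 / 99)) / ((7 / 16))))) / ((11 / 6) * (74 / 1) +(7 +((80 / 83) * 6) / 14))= 284418387922473 / 95964502400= 2963.79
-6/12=-1/2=-0.50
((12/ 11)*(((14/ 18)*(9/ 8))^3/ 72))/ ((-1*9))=-343/ 304128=-0.00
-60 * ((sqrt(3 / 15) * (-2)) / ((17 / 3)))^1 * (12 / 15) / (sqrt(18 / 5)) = 3.99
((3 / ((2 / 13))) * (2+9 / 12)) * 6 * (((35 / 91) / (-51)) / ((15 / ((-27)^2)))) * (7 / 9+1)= -209.65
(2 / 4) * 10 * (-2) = -10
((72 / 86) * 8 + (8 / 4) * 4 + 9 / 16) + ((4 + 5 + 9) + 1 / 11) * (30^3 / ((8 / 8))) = 3696739489 / 7568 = 488469.81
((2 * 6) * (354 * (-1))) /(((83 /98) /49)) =-20398896 /83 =-245769.83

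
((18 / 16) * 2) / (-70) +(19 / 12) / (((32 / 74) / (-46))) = -566023 / 3360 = -168.46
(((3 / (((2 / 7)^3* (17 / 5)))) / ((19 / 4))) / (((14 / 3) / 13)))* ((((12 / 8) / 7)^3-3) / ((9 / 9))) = -66.34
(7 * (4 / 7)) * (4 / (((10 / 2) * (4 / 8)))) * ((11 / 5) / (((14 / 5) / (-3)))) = -528 / 35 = -15.09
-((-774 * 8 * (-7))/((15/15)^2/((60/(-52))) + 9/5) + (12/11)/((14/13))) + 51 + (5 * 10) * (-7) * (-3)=-3491181/77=-45340.01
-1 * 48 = -48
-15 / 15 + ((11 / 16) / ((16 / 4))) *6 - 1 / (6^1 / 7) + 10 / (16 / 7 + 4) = 481 / 1056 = 0.46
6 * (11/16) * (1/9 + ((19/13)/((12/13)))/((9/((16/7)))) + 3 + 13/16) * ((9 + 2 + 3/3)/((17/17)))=143891/672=214.12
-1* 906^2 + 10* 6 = -820776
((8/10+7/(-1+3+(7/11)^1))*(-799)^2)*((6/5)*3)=5757100218/725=7940827.89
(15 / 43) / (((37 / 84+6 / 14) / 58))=73080 / 3139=23.28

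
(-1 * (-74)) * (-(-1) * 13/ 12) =481/ 6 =80.17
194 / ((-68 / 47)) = -4559 / 34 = -134.09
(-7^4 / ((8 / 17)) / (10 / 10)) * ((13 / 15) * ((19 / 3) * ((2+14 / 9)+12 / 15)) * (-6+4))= 494008151 / 2025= 243954.64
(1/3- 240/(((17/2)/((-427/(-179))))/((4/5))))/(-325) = 0.16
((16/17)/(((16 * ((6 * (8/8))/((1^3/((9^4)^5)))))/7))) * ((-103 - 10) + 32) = -7/15309652800293910342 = -0.00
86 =86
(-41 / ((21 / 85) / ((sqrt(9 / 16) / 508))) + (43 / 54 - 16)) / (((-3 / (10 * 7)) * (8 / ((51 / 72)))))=504308995 / 15800832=31.92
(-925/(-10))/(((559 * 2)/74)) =6845/1118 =6.12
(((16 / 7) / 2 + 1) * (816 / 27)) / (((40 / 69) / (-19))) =-14858 / 7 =-2122.57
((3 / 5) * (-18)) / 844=-27 / 2110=-0.01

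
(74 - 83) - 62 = -71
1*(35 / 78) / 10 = 7 / 156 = 0.04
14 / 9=1.56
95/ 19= 5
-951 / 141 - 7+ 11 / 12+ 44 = 17581 / 564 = 31.17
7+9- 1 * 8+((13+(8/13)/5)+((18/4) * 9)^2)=431957/260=1661.37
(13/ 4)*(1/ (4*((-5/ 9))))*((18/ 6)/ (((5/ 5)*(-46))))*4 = 351/ 920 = 0.38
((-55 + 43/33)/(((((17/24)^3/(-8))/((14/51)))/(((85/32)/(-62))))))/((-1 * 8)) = 2976960/1675333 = 1.78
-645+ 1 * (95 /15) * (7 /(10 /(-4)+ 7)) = -17149 /27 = -635.15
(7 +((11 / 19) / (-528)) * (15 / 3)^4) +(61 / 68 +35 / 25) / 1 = 667583 / 77520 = 8.61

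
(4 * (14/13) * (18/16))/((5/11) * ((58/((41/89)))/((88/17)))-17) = -138908/170391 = -0.82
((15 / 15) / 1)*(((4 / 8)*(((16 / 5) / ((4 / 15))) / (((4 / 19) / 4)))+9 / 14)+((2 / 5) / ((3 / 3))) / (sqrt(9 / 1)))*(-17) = -409751 / 210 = -1951.20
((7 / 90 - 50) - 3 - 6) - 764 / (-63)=-9827 / 210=-46.80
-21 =-21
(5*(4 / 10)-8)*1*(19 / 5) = -114 / 5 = -22.80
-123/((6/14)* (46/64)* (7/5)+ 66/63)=-413280/4969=-83.17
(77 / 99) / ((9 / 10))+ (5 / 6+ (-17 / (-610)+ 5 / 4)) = 294029 / 98820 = 2.98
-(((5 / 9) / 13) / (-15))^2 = -1 / 123201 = -0.00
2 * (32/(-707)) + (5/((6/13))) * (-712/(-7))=2336948/2121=1101.81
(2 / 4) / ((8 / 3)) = 3 / 16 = 0.19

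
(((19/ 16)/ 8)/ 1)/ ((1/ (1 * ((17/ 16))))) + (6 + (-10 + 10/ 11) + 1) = -43551/ 22528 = -1.93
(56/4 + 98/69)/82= 532/2829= 0.19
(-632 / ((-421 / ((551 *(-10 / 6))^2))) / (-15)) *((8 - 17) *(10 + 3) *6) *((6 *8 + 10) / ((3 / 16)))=23147900372480 / 1263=18327712092.22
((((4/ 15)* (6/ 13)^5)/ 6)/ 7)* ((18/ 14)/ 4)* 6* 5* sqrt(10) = 23328* sqrt(10)/ 18193357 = 0.00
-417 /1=-417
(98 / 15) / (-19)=-98 / 285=-0.34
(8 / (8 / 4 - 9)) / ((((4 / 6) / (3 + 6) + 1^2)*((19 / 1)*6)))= -36 / 3857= -0.01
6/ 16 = 3/ 8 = 0.38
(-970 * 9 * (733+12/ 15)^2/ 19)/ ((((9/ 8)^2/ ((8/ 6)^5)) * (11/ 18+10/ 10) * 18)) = -19016674574336/ 669465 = -28405778.61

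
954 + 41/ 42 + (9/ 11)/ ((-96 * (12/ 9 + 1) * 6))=14118359/ 14784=954.98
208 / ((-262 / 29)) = -3016 / 131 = -23.02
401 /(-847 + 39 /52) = -1604 /3385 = -0.47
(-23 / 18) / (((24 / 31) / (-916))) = 1511.82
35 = 35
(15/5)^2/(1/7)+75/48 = 64.56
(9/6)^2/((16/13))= 1.83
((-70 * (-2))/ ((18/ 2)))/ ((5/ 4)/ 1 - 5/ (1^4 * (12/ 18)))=-2.49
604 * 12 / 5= 7248 / 5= 1449.60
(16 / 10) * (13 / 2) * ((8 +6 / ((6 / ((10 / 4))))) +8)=962 / 5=192.40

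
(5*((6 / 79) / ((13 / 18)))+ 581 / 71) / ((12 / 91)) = 4445189 / 67308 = 66.04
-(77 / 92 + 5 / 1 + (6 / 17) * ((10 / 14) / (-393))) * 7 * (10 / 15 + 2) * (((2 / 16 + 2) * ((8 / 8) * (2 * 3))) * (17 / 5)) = -4722.75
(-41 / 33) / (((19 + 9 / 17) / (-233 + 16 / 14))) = 377077 / 25564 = 14.75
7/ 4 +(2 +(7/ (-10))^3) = 3407/ 1000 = 3.41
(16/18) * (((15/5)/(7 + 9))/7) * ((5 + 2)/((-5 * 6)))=-1/180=-0.01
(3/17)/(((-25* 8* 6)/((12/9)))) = -1/5100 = -0.00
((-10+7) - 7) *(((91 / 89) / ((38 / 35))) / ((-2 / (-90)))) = -423.79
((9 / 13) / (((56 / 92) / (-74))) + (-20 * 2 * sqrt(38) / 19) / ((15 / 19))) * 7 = -7659 / 13-56 * sqrt(38) / 3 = -704.22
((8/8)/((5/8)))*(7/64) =7/40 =0.18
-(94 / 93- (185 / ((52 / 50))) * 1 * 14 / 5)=600953 / 1209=497.07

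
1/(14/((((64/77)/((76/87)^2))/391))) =15138/76080389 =0.00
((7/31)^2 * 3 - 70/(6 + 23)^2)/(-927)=-0.00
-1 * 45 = -45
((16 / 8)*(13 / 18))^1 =13 / 9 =1.44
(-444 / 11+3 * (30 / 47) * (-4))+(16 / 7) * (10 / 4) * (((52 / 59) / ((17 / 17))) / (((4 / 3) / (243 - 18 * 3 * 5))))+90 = -60.01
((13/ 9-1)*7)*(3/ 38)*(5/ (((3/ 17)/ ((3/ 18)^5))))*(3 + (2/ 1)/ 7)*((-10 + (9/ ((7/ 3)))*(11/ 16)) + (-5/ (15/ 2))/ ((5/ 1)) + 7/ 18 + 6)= -2153237/ 670166784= -0.00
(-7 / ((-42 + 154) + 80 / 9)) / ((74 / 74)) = -63 / 1088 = -0.06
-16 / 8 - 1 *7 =-9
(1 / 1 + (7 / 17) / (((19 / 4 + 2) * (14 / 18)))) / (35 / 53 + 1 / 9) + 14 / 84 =29363 / 18768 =1.56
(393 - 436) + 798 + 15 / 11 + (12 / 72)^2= 299531 / 396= 756.39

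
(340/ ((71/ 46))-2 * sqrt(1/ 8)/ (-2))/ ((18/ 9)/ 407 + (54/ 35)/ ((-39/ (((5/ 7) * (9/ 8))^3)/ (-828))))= 203259056 * sqrt(2)/ 13822937489 + 12715886543360/ 981428561719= 12.98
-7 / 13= -0.54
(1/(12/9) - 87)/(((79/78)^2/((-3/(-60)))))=-104949/24964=-4.20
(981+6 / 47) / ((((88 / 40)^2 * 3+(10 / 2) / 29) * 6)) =11143975 / 1001288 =11.13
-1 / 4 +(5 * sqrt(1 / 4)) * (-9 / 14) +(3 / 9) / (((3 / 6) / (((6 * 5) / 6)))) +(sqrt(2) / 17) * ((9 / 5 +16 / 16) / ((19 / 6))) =84 * sqrt(2) / 1615 +31 / 21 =1.55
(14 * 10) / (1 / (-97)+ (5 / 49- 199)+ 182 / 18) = -1497195 / 2019044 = -0.74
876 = 876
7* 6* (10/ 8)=105/ 2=52.50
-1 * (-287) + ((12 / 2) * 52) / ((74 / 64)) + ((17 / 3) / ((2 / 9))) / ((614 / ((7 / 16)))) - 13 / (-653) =264357532997 / 474715328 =556.88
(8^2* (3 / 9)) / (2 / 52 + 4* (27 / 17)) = 28288 / 8475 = 3.34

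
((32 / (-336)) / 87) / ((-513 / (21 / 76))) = 1 / 1695978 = 0.00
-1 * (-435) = 435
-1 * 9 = -9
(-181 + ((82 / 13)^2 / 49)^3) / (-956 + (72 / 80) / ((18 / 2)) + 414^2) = -1024803279479970 / 967876921047932441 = -0.00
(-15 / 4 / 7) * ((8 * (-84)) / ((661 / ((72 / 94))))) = 12960 / 31067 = 0.42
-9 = -9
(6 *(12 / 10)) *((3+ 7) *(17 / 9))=136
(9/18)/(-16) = -0.03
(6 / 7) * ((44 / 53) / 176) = 3 / 742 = 0.00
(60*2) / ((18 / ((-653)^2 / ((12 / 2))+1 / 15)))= 4264094 / 9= 473788.22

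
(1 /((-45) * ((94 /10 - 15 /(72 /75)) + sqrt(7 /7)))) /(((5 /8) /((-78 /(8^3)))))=-0.00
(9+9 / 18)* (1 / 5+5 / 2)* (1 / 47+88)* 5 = 2122281 / 188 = 11288.73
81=81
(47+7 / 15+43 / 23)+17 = 22886 / 345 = 66.34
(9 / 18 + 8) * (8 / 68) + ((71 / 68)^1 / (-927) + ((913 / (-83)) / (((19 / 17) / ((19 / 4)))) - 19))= -1020413 / 15759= -64.75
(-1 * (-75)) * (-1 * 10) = -750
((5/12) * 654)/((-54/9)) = -45.42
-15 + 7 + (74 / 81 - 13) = -20.09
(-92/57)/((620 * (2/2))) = -23/8835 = -0.00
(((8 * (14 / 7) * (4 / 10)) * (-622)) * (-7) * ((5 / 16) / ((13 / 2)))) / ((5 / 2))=34832 / 65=535.88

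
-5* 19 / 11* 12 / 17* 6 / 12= -570 / 187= -3.05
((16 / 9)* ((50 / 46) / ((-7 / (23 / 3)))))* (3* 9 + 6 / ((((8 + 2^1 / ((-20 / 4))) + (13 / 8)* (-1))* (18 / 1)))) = -7759600 / 135513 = -57.26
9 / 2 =4.50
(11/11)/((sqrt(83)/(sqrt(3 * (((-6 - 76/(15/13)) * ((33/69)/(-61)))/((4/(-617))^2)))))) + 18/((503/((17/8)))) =153/2012 + 47509 * sqrt(1164490)/2328980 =22.09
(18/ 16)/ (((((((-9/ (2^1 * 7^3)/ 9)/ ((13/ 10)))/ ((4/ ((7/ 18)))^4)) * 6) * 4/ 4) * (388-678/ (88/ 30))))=-1441110528/ 120785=-11931.20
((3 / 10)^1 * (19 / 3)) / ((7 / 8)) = 76 / 35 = 2.17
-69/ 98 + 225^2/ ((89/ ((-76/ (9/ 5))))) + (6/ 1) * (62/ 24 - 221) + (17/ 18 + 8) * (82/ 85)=-84469793704/ 3336165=-25319.43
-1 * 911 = -911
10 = 10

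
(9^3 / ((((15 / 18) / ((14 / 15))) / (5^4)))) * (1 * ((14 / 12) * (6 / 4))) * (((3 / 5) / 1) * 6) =3214890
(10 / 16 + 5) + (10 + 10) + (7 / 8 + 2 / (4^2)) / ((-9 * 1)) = 25.51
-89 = -89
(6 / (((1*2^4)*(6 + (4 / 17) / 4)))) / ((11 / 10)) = 255 / 4532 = 0.06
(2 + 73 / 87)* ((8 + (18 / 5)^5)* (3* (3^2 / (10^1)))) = 2128042332 / 453125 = 4696.37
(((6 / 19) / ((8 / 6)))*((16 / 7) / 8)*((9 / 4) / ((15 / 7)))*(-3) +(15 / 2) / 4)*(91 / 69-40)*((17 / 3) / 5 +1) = -4494596 / 32775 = -137.13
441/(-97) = -441/97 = -4.55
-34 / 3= -11.33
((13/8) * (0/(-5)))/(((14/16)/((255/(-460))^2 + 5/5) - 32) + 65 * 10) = 0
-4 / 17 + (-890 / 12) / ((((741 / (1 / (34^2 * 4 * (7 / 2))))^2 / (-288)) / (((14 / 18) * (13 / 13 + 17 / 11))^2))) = -35252693478584 / 149823947654667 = -0.24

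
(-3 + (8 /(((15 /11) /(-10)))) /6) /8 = -115 /72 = -1.60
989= 989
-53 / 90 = -0.59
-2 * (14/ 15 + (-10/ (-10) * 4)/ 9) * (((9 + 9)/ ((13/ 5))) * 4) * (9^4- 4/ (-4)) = -6509504/ 13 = -500731.08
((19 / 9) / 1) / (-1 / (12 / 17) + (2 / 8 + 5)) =38 / 69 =0.55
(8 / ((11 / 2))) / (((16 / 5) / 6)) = 2.73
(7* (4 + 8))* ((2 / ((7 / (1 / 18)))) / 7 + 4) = 7060 / 21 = 336.19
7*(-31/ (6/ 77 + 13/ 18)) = -300762/ 1109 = -271.20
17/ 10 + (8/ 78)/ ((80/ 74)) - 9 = -281/ 39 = -7.21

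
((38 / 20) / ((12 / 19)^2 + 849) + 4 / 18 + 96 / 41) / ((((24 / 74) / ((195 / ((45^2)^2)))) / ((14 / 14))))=465492423877 / 1237268754495000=0.00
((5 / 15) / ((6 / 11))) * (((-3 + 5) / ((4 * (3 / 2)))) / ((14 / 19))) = 209 / 756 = 0.28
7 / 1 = 7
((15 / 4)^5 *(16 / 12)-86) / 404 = 231109 / 103424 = 2.23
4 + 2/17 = 70/17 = 4.12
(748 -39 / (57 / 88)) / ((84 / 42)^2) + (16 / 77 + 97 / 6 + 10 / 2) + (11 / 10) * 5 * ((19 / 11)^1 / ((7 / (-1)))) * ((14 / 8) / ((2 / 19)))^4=-103481.23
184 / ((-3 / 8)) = -1472 / 3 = -490.67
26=26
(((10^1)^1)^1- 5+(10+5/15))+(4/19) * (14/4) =916/57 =16.07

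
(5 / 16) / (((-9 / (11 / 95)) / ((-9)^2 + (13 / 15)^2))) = -101167 / 307800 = -0.33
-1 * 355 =-355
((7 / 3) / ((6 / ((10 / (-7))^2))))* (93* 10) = 738.10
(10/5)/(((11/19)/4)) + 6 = 218/11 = 19.82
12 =12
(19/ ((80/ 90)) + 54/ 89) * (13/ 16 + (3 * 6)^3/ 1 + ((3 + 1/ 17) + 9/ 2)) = 24862881231/ 193664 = 128381.53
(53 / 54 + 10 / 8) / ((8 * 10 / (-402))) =-16147 / 1440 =-11.21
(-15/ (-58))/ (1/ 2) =15/ 29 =0.52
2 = 2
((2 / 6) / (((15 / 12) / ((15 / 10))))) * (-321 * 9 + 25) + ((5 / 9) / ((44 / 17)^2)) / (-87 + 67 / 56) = -11989046339 / 10465290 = -1145.60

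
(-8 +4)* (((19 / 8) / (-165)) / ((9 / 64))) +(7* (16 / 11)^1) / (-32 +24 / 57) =646 / 7425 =0.09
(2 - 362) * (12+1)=-4680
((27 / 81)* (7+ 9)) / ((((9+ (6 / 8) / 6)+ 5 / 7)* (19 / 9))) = 2688 / 10469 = 0.26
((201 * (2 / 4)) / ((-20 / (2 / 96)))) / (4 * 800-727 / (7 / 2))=-469 / 13405440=-0.00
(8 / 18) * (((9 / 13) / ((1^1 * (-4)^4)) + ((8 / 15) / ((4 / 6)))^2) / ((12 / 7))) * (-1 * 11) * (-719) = 2960425699 / 2246400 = 1317.85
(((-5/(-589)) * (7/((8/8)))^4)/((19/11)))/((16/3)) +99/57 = 707157/179056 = 3.95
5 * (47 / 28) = 235 / 28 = 8.39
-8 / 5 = -1.60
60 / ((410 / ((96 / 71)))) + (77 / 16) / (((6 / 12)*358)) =1873811 / 8337104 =0.22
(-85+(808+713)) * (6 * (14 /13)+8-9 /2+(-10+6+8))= 260634 /13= 20048.77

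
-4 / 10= -2 / 5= -0.40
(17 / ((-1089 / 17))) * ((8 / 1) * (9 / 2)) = -1156 / 121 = -9.55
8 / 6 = 4 / 3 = 1.33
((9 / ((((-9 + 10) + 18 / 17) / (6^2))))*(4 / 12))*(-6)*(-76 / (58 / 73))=30106.78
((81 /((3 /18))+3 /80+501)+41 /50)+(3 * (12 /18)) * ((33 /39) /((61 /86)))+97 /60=943854017 /951600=991.86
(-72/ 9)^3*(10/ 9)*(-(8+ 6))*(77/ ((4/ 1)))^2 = 2951324.44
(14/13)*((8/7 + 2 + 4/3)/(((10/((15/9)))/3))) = 94/39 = 2.41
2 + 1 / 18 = 37 / 18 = 2.06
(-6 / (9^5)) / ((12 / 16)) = -0.00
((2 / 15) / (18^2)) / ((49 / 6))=1 / 19845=0.00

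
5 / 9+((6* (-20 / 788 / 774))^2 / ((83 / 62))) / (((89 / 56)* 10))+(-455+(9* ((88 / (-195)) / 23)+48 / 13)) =-357344051529943698 / 792462381343165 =-450.93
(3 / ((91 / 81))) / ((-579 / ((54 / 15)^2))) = -26244 / 439075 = -0.06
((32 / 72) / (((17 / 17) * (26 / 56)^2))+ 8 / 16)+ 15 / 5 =16919 / 3042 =5.56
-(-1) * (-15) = -15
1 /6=0.17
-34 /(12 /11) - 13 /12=-129 /4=-32.25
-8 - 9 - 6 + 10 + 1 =-12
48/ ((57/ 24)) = 384/ 19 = 20.21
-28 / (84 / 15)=-5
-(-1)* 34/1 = 34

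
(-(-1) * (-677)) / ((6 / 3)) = -677 / 2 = -338.50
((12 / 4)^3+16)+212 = 255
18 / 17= 1.06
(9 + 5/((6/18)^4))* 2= 828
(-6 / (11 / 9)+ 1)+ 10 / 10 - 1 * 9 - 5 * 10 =-681 / 11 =-61.91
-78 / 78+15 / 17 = -2 / 17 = -0.12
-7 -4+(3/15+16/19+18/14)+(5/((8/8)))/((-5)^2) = -8.47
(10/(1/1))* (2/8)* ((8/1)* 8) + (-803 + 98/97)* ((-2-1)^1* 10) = 2349310/97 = 24219.69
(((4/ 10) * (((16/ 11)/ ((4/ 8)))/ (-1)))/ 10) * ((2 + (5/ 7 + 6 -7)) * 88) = -3072/ 175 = -17.55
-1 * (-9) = 9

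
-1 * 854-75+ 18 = -911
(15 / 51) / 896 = 5 / 15232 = 0.00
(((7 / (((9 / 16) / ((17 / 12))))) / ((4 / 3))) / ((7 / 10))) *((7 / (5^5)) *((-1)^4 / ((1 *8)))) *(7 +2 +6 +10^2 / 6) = 2261 / 13500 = 0.17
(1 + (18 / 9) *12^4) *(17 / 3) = 705041 / 3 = 235013.67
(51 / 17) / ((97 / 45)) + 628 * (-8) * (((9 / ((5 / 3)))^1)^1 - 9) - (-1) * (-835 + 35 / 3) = 25119787 / 1455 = 17264.46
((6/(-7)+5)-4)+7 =7.14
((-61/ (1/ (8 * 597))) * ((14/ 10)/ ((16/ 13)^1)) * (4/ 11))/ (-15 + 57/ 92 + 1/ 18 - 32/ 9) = 87109464/ 12925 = 6739.61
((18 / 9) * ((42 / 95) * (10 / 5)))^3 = 4741632 / 857375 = 5.53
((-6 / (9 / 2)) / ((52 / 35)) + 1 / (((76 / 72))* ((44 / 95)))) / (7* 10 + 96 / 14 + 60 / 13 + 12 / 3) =6895 / 513348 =0.01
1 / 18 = 0.06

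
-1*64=-64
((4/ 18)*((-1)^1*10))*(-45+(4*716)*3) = -56980/ 3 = -18993.33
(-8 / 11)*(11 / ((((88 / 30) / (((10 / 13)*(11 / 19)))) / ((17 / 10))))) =-510 / 247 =-2.06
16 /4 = 4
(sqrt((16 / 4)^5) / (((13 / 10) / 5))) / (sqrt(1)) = 1600 / 13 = 123.08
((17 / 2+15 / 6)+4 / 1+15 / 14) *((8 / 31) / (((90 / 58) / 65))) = 173.73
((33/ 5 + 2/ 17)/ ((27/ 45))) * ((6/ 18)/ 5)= 571/ 765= 0.75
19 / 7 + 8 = 75 / 7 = 10.71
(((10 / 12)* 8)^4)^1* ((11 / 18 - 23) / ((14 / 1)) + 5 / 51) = -257240000 / 86751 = -2965.27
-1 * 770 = -770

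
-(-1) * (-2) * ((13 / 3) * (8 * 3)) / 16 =-13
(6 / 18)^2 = 1 / 9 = 0.11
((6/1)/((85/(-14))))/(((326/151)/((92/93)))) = -194488/429505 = -0.45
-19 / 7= -2.71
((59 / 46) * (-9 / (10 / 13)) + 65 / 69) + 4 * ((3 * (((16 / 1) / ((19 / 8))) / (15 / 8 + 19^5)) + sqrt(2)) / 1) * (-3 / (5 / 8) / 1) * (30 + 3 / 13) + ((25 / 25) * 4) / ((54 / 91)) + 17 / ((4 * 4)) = -37728 * sqrt(2) / 65 - 1523093387596787 / 243073078344720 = -827.12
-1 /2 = -0.50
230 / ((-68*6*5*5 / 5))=-23 / 204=-0.11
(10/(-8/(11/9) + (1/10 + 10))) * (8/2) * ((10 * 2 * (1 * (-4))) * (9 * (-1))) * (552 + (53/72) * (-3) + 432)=3110316000/391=7954772.38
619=619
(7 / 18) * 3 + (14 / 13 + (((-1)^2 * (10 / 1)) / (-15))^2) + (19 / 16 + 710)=1336375 / 1872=713.88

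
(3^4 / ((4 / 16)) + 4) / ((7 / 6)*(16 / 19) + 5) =18696 / 341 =54.83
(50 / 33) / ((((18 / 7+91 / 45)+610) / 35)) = 183750 / 2129567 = 0.09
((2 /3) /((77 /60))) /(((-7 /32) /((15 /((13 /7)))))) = -19200 /1001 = -19.18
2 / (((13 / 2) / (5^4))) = 192.31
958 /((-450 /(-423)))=22513 /25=900.52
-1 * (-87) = 87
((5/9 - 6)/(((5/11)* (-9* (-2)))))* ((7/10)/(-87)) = 3773/704700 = 0.01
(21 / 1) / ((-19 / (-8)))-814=-15298 / 19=-805.16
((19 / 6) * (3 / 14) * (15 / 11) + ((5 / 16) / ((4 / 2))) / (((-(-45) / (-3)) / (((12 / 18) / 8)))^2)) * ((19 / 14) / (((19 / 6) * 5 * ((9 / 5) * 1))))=14774477 / 335301120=0.04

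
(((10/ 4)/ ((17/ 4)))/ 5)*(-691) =-1382/ 17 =-81.29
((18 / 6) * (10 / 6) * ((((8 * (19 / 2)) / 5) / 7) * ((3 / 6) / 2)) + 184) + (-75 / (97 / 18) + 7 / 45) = 5284558 / 30555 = 172.95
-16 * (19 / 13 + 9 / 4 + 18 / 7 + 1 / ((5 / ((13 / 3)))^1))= -156148 / 1365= -114.39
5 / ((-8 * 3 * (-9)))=5 / 216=0.02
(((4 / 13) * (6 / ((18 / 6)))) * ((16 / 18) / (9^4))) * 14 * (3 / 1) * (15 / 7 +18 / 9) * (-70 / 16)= -16240 / 255879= -0.06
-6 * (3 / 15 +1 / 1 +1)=-13.20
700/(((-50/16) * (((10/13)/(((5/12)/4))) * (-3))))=91/9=10.11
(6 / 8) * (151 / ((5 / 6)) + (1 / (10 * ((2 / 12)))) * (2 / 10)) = 13599 / 100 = 135.99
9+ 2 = 11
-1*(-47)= 47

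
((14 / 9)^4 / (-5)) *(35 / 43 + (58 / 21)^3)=-975962512 / 38086605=-25.62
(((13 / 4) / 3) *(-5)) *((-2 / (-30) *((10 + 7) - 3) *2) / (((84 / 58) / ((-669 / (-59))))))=-84071 / 1062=-79.16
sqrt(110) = 10.49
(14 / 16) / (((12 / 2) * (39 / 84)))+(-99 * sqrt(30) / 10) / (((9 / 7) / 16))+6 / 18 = 101 / 156 - 616 * sqrt(30) / 5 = -674.15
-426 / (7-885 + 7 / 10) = 4260 / 8773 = 0.49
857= 857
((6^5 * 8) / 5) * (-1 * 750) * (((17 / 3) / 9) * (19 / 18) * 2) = -12403200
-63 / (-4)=63 / 4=15.75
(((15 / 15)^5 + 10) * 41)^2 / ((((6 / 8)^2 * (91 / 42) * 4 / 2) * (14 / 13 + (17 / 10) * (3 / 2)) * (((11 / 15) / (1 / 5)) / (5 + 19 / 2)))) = 2092640 / 23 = 90984.35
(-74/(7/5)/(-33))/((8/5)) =925/924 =1.00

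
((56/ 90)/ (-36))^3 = -343/ 66430125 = -0.00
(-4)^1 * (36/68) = -36/17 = -2.12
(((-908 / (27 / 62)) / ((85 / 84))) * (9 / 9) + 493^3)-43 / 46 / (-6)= 8433008782129 / 70380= 119821096.65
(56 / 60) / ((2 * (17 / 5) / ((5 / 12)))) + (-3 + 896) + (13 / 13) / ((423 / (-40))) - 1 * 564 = 9462281 / 28764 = 328.96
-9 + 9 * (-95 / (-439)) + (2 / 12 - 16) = -60281 / 2634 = -22.89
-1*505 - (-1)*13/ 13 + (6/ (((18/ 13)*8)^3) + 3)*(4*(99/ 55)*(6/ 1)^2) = 527509/ 1920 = 274.74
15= 15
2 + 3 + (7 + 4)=16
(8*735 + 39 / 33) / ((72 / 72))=64693 / 11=5881.18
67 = 67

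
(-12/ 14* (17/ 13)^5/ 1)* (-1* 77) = 93710562/ 371293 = 252.39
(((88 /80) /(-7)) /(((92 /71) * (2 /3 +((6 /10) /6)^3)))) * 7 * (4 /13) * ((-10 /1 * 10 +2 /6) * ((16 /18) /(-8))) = -78100 /18027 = -4.33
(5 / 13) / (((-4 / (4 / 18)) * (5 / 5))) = -5 / 234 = -0.02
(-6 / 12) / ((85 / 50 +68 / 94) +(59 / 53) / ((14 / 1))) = -87185 / 436434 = -0.20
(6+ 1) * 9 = 63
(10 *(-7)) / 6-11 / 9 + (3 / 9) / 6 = -77 / 6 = -12.83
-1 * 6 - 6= -12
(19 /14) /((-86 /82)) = -779 /602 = -1.29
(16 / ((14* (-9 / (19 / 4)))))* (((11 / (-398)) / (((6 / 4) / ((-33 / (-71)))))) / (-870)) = -2299 / 387205245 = -0.00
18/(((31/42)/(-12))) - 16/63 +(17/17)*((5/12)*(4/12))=-2287043/7812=-292.76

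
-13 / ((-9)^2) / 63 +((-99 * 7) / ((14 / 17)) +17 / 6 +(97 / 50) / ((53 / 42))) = -5660246114 / 6761475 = -837.13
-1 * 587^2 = -344569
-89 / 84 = -1.06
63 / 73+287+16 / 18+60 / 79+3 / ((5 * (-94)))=7062303991 / 24394410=289.51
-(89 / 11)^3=-704969 / 1331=-529.65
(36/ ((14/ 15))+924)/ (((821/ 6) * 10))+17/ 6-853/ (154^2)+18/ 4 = 2336742361/ 292062540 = 8.00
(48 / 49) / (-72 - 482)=-0.00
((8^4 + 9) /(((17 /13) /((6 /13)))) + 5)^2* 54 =32984886150 /289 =114134554.15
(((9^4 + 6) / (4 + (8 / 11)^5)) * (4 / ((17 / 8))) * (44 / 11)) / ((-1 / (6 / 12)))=-16921950672 / 2877131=-5881.54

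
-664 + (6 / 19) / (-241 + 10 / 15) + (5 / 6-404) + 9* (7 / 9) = -87139447 / 82194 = -1060.17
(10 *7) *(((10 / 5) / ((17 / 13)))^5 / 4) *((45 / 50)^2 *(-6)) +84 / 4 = -690.70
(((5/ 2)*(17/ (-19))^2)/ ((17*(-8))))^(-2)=33362176/ 7225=4617.60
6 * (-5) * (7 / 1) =-210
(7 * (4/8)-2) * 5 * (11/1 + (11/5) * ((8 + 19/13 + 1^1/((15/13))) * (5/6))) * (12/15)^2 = 140096/975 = 143.69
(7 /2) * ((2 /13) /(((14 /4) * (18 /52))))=4 /9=0.44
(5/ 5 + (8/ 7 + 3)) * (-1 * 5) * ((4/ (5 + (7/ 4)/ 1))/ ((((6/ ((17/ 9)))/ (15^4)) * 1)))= -1700000/ 7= -242857.14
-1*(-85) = 85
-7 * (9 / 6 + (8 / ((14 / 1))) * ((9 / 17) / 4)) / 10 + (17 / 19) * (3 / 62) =-42441 / 40052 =-1.06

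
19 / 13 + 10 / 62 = 654 / 403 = 1.62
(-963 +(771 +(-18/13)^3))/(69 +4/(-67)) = -28652952/10147943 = -2.82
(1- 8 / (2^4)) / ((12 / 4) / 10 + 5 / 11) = 55 / 83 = 0.66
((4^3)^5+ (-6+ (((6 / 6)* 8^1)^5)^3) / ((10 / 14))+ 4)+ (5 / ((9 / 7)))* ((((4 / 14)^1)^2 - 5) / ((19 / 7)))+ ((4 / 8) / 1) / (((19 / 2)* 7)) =294816280077071504 / 5985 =49259194666177.36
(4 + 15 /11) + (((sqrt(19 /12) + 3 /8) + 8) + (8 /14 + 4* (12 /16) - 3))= sqrt(57) /6 + 8815 /616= 15.57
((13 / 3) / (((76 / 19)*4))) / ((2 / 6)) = 13 / 16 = 0.81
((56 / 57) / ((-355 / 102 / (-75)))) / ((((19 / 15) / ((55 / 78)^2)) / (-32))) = -1151920000 / 4331639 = -265.93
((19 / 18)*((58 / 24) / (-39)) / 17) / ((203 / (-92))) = 437 / 250614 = 0.00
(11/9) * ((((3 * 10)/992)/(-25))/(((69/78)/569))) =-81367/85560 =-0.95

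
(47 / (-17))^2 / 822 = 2209 / 237558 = 0.01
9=9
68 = 68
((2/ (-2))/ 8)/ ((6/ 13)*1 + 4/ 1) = -0.03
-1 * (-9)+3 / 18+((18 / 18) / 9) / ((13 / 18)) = 727 / 78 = 9.32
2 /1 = 2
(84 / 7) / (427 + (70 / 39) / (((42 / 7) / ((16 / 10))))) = 1404 / 50015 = 0.03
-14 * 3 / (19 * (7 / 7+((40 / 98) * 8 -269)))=343 / 41078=0.01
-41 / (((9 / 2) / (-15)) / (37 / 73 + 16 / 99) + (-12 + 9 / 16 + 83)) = -15845680 / 27484027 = -0.58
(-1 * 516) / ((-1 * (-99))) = -172 / 33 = -5.21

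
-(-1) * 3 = 3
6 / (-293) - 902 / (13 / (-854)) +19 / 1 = 225772537 / 3809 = 59273.44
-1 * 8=-8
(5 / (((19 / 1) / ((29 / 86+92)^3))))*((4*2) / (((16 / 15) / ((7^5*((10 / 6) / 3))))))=350674790675131125 / 24170128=14508602961.27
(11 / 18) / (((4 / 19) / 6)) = 209 / 12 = 17.42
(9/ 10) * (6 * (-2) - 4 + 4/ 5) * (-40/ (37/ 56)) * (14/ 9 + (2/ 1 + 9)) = 1923712/ 185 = 10398.44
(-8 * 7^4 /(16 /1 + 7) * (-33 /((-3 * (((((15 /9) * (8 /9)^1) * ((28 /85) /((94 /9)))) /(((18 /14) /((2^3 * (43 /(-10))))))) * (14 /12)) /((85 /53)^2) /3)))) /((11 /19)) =932851576125 /11112404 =83946.87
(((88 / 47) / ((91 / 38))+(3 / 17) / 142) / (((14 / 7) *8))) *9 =0.44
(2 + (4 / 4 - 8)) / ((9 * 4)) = -5 / 36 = -0.14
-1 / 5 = -0.20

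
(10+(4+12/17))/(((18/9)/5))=625/17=36.76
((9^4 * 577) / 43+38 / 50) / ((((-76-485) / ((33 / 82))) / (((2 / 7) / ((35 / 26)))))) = -2460724292 / 183572375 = -13.40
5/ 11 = 0.45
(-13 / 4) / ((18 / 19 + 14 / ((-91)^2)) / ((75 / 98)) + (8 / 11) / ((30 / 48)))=-34437975 / 25470752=-1.35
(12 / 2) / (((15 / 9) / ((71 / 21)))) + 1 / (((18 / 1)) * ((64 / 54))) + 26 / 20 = 30281 / 2240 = 13.52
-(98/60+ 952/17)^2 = -2989441/900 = -3321.60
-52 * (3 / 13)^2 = -36 / 13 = -2.77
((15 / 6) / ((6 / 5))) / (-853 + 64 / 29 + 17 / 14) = -5075 / 2069574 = -0.00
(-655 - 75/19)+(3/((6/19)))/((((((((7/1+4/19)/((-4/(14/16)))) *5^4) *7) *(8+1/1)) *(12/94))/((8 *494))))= -1428481219768/2152355625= -663.68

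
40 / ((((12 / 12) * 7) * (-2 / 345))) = -6900 / 7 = -985.71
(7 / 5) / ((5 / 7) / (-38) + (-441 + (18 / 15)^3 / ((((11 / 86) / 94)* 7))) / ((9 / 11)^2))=-418950 / 116046187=-0.00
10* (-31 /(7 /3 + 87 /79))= -36735 /407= -90.26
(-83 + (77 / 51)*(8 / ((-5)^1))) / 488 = -21781 / 124440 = -0.18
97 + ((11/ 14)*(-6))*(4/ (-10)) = 3461/ 35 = 98.89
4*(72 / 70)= 144 / 35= 4.11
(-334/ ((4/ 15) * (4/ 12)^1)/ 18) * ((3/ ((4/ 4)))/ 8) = -2505/ 32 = -78.28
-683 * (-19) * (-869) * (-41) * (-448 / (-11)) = 18830561344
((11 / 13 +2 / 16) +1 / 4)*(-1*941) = -119507 / 104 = -1149.11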